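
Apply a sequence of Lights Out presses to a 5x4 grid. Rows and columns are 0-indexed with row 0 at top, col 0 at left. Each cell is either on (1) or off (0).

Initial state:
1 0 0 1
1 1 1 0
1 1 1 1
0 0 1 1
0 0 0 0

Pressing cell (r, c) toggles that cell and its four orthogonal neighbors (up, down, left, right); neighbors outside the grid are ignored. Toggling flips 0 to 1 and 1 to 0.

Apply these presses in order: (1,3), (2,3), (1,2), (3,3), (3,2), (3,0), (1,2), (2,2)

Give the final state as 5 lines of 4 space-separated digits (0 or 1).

After press 1 at (1,3):
1 0 0 0
1 1 0 1
1 1 1 0
0 0 1 1
0 0 0 0

After press 2 at (2,3):
1 0 0 0
1 1 0 0
1 1 0 1
0 0 1 0
0 0 0 0

After press 3 at (1,2):
1 0 1 0
1 0 1 1
1 1 1 1
0 0 1 0
0 0 0 0

After press 4 at (3,3):
1 0 1 0
1 0 1 1
1 1 1 0
0 0 0 1
0 0 0 1

After press 5 at (3,2):
1 0 1 0
1 0 1 1
1 1 0 0
0 1 1 0
0 0 1 1

After press 6 at (3,0):
1 0 1 0
1 0 1 1
0 1 0 0
1 0 1 0
1 0 1 1

After press 7 at (1,2):
1 0 0 0
1 1 0 0
0 1 1 0
1 0 1 0
1 0 1 1

After press 8 at (2,2):
1 0 0 0
1 1 1 0
0 0 0 1
1 0 0 0
1 0 1 1

Answer: 1 0 0 0
1 1 1 0
0 0 0 1
1 0 0 0
1 0 1 1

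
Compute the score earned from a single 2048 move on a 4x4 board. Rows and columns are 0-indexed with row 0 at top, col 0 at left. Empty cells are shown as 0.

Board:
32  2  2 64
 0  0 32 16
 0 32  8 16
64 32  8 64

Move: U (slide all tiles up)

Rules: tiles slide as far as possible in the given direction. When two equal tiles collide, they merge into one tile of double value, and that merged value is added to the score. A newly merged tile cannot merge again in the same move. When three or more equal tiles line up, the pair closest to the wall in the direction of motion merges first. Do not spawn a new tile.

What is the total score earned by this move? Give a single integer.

Answer: 112

Derivation:
Slide up:
col 0: [32, 0, 0, 64] -> [32, 64, 0, 0]  score +0 (running 0)
col 1: [2, 0, 32, 32] -> [2, 64, 0, 0]  score +64 (running 64)
col 2: [2, 32, 8, 8] -> [2, 32, 16, 0]  score +16 (running 80)
col 3: [64, 16, 16, 64] -> [64, 32, 64, 0]  score +32 (running 112)
Board after move:
32  2  2 64
64 64 32 32
 0  0 16 64
 0  0  0  0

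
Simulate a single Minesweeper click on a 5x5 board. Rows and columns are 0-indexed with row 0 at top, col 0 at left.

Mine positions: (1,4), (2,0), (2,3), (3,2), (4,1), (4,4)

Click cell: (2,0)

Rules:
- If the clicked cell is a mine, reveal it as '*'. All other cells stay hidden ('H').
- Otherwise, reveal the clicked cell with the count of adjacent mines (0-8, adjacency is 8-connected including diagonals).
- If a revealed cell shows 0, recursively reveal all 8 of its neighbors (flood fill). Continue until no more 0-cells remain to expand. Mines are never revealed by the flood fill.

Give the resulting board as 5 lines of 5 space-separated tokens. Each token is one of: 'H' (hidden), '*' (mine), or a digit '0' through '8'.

H H H H H
H H H H H
* H H H H
H H H H H
H H H H H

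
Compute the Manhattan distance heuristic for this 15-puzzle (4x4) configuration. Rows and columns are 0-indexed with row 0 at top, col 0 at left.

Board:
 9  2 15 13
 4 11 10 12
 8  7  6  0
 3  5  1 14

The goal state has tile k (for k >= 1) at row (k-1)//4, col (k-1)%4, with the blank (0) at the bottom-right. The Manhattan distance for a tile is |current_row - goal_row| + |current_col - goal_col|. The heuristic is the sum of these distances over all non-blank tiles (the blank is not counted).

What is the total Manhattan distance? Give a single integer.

Answer: 43

Derivation:
Tile 9: at (0,0), goal (2,0), distance |0-2|+|0-0| = 2
Tile 2: at (0,1), goal (0,1), distance |0-0|+|1-1| = 0
Tile 15: at (0,2), goal (3,2), distance |0-3|+|2-2| = 3
Tile 13: at (0,3), goal (3,0), distance |0-3|+|3-0| = 6
Tile 4: at (1,0), goal (0,3), distance |1-0|+|0-3| = 4
Tile 11: at (1,1), goal (2,2), distance |1-2|+|1-2| = 2
Tile 10: at (1,2), goal (2,1), distance |1-2|+|2-1| = 2
Tile 12: at (1,3), goal (2,3), distance |1-2|+|3-3| = 1
Tile 8: at (2,0), goal (1,3), distance |2-1|+|0-3| = 4
Tile 7: at (2,1), goal (1,2), distance |2-1|+|1-2| = 2
Tile 6: at (2,2), goal (1,1), distance |2-1|+|2-1| = 2
Tile 3: at (3,0), goal (0,2), distance |3-0|+|0-2| = 5
Tile 5: at (3,1), goal (1,0), distance |3-1|+|1-0| = 3
Tile 1: at (3,2), goal (0,0), distance |3-0|+|2-0| = 5
Tile 14: at (3,3), goal (3,1), distance |3-3|+|3-1| = 2
Sum: 2 + 0 + 3 + 6 + 4 + 2 + 2 + 1 + 4 + 2 + 2 + 5 + 3 + 5 + 2 = 43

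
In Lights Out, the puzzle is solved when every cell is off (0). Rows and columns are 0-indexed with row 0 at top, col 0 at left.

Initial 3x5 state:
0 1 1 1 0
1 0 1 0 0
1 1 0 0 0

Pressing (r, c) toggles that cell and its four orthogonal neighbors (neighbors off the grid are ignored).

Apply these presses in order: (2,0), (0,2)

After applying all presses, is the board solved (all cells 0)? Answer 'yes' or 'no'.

After press 1 at (2,0):
0 1 1 1 0
0 0 1 0 0
0 0 0 0 0

After press 2 at (0,2):
0 0 0 0 0
0 0 0 0 0
0 0 0 0 0

Lights still on: 0

Answer: yes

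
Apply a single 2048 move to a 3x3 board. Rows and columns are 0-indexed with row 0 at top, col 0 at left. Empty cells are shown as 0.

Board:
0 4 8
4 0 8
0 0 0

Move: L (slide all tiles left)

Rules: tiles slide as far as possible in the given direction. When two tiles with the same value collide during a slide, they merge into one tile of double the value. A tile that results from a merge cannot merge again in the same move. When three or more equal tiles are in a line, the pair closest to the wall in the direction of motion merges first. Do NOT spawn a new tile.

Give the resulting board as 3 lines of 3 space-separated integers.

Slide left:
row 0: [0, 4, 8] -> [4, 8, 0]
row 1: [4, 0, 8] -> [4, 8, 0]
row 2: [0, 0, 0] -> [0, 0, 0]

Answer: 4 8 0
4 8 0
0 0 0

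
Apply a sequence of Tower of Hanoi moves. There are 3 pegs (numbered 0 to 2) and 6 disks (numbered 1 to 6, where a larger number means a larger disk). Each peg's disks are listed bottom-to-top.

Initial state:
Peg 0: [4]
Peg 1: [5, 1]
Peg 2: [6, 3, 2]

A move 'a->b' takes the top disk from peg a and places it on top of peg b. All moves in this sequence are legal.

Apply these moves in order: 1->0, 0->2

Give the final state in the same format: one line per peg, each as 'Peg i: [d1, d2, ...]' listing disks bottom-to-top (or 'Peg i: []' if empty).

Answer: Peg 0: [4]
Peg 1: [5]
Peg 2: [6, 3, 2, 1]

Derivation:
After move 1 (1->0):
Peg 0: [4, 1]
Peg 1: [5]
Peg 2: [6, 3, 2]

After move 2 (0->2):
Peg 0: [4]
Peg 1: [5]
Peg 2: [6, 3, 2, 1]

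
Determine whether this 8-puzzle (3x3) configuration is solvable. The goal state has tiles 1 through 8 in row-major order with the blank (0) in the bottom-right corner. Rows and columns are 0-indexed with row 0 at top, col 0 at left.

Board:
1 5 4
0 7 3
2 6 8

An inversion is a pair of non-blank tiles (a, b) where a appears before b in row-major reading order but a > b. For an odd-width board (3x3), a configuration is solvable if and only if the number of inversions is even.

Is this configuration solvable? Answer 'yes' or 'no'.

Answer: no

Derivation:
Inversions (pairs i<j in row-major order where tile[i] > tile[j] > 0): 9
9 is odd, so the puzzle is not solvable.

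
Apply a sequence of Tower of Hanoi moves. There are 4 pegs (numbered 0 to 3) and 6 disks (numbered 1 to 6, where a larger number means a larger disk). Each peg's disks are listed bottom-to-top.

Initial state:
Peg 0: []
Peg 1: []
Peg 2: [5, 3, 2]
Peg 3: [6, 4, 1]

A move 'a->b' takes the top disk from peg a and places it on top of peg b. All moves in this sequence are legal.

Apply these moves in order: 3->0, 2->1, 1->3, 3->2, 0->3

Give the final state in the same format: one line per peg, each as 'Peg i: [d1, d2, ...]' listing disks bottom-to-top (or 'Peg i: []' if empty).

Answer: Peg 0: []
Peg 1: []
Peg 2: [5, 3, 2]
Peg 3: [6, 4, 1]

Derivation:
After move 1 (3->0):
Peg 0: [1]
Peg 1: []
Peg 2: [5, 3, 2]
Peg 3: [6, 4]

After move 2 (2->1):
Peg 0: [1]
Peg 1: [2]
Peg 2: [5, 3]
Peg 3: [6, 4]

After move 3 (1->3):
Peg 0: [1]
Peg 1: []
Peg 2: [5, 3]
Peg 3: [6, 4, 2]

After move 4 (3->2):
Peg 0: [1]
Peg 1: []
Peg 2: [5, 3, 2]
Peg 3: [6, 4]

After move 5 (0->3):
Peg 0: []
Peg 1: []
Peg 2: [5, 3, 2]
Peg 3: [6, 4, 1]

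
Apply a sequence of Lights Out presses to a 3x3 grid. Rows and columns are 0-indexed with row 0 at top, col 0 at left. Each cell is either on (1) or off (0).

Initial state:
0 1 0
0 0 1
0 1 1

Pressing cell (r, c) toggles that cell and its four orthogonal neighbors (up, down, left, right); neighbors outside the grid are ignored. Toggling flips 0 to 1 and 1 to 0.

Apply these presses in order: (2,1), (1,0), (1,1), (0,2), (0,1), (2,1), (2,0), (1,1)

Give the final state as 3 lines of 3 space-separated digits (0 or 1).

Answer: 0 1 0
0 0 0
0 0 1

Derivation:
After press 1 at (2,1):
0 1 0
0 1 1
1 0 0

After press 2 at (1,0):
1 1 0
1 0 1
0 0 0

After press 3 at (1,1):
1 0 0
0 1 0
0 1 0

After press 4 at (0,2):
1 1 1
0 1 1
0 1 0

After press 5 at (0,1):
0 0 0
0 0 1
0 1 0

After press 6 at (2,1):
0 0 0
0 1 1
1 0 1

After press 7 at (2,0):
0 0 0
1 1 1
0 1 1

After press 8 at (1,1):
0 1 0
0 0 0
0 0 1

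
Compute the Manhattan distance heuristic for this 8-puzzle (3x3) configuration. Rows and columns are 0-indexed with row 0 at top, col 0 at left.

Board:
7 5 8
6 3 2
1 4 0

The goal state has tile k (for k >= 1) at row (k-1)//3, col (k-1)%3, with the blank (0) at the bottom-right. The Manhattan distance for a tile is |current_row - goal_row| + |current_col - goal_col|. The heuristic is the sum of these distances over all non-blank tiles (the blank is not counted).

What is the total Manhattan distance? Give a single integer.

Answer: 16

Derivation:
Tile 7: (0,0)->(2,0) = 2
Tile 5: (0,1)->(1,1) = 1
Tile 8: (0,2)->(2,1) = 3
Tile 6: (1,0)->(1,2) = 2
Tile 3: (1,1)->(0,2) = 2
Tile 2: (1,2)->(0,1) = 2
Tile 1: (2,0)->(0,0) = 2
Tile 4: (2,1)->(1,0) = 2
Sum: 2 + 1 + 3 + 2 + 2 + 2 + 2 + 2 = 16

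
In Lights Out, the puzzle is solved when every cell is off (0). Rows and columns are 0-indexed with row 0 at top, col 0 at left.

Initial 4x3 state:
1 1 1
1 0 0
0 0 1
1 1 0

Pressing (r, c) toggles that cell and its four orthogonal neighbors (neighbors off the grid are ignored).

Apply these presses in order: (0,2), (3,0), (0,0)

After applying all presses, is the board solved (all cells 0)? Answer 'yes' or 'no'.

After press 1 at (0,2):
1 0 0
1 0 1
0 0 1
1 1 0

After press 2 at (3,0):
1 0 0
1 0 1
1 0 1
0 0 0

After press 3 at (0,0):
0 1 0
0 0 1
1 0 1
0 0 0

Lights still on: 4

Answer: no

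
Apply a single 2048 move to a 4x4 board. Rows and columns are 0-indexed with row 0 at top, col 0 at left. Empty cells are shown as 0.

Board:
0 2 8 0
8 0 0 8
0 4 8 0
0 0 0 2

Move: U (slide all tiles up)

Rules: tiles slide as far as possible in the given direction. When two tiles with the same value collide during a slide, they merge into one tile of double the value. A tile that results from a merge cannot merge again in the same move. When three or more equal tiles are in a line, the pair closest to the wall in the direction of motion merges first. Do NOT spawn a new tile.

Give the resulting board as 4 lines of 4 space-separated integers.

Answer:  8  2 16  8
 0  4  0  2
 0  0  0  0
 0  0  0  0

Derivation:
Slide up:
col 0: [0, 8, 0, 0] -> [8, 0, 0, 0]
col 1: [2, 0, 4, 0] -> [2, 4, 0, 0]
col 2: [8, 0, 8, 0] -> [16, 0, 0, 0]
col 3: [0, 8, 0, 2] -> [8, 2, 0, 0]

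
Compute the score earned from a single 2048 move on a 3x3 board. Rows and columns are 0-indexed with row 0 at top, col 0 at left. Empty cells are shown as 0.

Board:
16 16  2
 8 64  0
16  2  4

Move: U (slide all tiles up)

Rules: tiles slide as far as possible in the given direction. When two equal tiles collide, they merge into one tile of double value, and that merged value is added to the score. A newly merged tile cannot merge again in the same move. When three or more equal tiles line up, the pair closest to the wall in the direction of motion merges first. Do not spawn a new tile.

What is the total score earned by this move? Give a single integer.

Answer: 0

Derivation:
Slide up:
col 0: [16, 8, 16] -> [16, 8, 16]  score +0 (running 0)
col 1: [16, 64, 2] -> [16, 64, 2]  score +0 (running 0)
col 2: [2, 0, 4] -> [2, 4, 0]  score +0 (running 0)
Board after move:
16 16  2
 8 64  4
16  2  0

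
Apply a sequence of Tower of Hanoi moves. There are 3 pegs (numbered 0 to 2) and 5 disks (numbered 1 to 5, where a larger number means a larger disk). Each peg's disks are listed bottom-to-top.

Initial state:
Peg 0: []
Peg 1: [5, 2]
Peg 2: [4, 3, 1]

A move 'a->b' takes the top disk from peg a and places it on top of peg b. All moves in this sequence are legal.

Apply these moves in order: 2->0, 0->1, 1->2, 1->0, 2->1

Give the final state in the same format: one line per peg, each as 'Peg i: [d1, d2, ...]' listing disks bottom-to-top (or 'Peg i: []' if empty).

Answer: Peg 0: [2]
Peg 1: [5, 1]
Peg 2: [4, 3]

Derivation:
After move 1 (2->0):
Peg 0: [1]
Peg 1: [5, 2]
Peg 2: [4, 3]

After move 2 (0->1):
Peg 0: []
Peg 1: [5, 2, 1]
Peg 2: [4, 3]

After move 3 (1->2):
Peg 0: []
Peg 1: [5, 2]
Peg 2: [4, 3, 1]

After move 4 (1->0):
Peg 0: [2]
Peg 1: [5]
Peg 2: [4, 3, 1]

After move 5 (2->1):
Peg 0: [2]
Peg 1: [5, 1]
Peg 2: [4, 3]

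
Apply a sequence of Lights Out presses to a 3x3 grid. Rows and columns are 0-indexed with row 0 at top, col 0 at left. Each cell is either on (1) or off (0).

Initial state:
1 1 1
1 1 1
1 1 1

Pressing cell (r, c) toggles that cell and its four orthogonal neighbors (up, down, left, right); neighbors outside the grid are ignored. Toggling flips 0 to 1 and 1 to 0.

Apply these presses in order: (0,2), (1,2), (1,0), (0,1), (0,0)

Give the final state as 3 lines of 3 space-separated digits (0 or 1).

After press 1 at (0,2):
1 0 0
1 1 0
1 1 1

After press 2 at (1,2):
1 0 1
1 0 1
1 1 0

After press 3 at (1,0):
0 0 1
0 1 1
0 1 0

After press 4 at (0,1):
1 1 0
0 0 1
0 1 0

After press 5 at (0,0):
0 0 0
1 0 1
0 1 0

Answer: 0 0 0
1 0 1
0 1 0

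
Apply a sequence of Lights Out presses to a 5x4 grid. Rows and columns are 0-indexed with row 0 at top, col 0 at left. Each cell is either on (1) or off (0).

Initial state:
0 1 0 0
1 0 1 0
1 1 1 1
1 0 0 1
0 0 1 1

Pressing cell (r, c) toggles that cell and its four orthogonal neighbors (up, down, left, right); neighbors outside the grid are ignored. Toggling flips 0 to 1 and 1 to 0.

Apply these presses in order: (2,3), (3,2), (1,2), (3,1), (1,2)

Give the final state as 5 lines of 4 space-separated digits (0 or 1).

Answer: 0 1 0 0
1 0 1 1
1 0 1 0
0 0 0 1
0 1 0 1

Derivation:
After press 1 at (2,3):
0 1 0 0
1 0 1 1
1 1 0 0
1 0 0 0
0 0 1 1

After press 2 at (3,2):
0 1 0 0
1 0 1 1
1 1 1 0
1 1 1 1
0 0 0 1

After press 3 at (1,2):
0 1 1 0
1 1 0 0
1 1 0 0
1 1 1 1
0 0 0 1

After press 4 at (3,1):
0 1 1 0
1 1 0 0
1 0 0 0
0 0 0 1
0 1 0 1

After press 5 at (1,2):
0 1 0 0
1 0 1 1
1 0 1 0
0 0 0 1
0 1 0 1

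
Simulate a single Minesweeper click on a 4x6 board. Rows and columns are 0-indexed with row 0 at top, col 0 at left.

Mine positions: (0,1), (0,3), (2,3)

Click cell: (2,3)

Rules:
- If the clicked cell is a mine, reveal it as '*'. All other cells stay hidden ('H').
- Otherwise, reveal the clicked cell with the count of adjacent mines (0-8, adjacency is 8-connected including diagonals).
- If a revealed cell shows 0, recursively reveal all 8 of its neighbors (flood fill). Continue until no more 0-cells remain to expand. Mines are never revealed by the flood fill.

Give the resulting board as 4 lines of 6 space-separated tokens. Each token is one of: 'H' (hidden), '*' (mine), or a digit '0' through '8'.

H H H H H H
H H H H H H
H H H * H H
H H H H H H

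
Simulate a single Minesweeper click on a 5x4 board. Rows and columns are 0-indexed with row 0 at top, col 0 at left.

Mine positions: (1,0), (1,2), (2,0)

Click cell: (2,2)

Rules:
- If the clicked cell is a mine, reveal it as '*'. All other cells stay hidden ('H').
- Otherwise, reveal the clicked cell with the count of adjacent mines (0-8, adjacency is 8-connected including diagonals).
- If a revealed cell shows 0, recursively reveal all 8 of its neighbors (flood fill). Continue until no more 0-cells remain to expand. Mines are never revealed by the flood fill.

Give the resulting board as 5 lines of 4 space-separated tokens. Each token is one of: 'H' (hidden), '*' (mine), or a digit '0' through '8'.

H H H H
H H H H
H H 1 H
H H H H
H H H H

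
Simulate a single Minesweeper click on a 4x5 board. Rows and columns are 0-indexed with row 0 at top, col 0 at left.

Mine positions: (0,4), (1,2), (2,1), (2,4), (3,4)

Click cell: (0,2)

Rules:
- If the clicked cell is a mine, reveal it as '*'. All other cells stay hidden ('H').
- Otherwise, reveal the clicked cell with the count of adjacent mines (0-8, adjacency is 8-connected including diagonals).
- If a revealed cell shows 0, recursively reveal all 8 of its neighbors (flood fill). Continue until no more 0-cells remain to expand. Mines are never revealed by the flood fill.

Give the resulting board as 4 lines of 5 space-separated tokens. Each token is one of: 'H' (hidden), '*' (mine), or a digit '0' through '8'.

H H 1 H H
H H H H H
H H H H H
H H H H H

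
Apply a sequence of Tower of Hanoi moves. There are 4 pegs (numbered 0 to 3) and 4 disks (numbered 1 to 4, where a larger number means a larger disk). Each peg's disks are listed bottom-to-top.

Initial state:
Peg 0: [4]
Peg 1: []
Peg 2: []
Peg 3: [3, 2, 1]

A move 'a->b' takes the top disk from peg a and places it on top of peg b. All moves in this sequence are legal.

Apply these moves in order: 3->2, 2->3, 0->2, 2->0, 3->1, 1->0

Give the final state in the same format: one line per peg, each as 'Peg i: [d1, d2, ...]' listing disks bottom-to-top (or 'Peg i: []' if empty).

After move 1 (3->2):
Peg 0: [4]
Peg 1: []
Peg 2: [1]
Peg 3: [3, 2]

After move 2 (2->3):
Peg 0: [4]
Peg 1: []
Peg 2: []
Peg 3: [3, 2, 1]

After move 3 (0->2):
Peg 0: []
Peg 1: []
Peg 2: [4]
Peg 3: [3, 2, 1]

After move 4 (2->0):
Peg 0: [4]
Peg 1: []
Peg 2: []
Peg 3: [3, 2, 1]

After move 5 (3->1):
Peg 0: [4]
Peg 1: [1]
Peg 2: []
Peg 3: [3, 2]

After move 6 (1->0):
Peg 0: [4, 1]
Peg 1: []
Peg 2: []
Peg 3: [3, 2]

Answer: Peg 0: [4, 1]
Peg 1: []
Peg 2: []
Peg 3: [3, 2]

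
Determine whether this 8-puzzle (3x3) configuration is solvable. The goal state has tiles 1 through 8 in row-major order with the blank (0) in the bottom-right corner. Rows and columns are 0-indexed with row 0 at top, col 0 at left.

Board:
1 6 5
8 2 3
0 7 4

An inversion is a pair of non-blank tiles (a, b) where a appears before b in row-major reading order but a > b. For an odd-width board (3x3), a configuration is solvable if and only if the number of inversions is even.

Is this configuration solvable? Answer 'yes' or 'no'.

Inversions (pairs i<j in row-major order where tile[i] > tile[j] > 0): 12
12 is even, so the puzzle is solvable.

Answer: yes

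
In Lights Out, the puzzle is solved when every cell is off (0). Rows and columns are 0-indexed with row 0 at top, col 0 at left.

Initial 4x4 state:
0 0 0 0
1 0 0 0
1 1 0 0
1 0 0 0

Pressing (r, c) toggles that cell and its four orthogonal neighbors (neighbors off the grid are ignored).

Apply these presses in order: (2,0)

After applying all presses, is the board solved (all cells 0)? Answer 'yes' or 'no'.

After press 1 at (2,0):
0 0 0 0
0 0 0 0
0 0 0 0
0 0 0 0

Lights still on: 0

Answer: yes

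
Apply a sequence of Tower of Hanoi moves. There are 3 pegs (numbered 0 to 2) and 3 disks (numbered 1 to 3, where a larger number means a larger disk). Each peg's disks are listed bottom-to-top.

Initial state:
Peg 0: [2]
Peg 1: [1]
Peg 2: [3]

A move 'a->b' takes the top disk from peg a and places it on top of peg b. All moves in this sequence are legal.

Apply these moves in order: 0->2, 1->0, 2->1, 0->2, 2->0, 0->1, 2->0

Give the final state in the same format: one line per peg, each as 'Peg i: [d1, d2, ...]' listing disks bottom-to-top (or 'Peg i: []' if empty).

Answer: Peg 0: [3]
Peg 1: [2, 1]
Peg 2: []

Derivation:
After move 1 (0->2):
Peg 0: []
Peg 1: [1]
Peg 2: [3, 2]

After move 2 (1->0):
Peg 0: [1]
Peg 1: []
Peg 2: [3, 2]

After move 3 (2->1):
Peg 0: [1]
Peg 1: [2]
Peg 2: [3]

After move 4 (0->2):
Peg 0: []
Peg 1: [2]
Peg 2: [3, 1]

After move 5 (2->0):
Peg 0: [1]
Peg 1: [2]
Peg 2: [3]

After move 6 (0->1):
Peg 0: []
Peg 1: [2, 1]
Peg 2: [3]

After move 7 (2->0):
Peg 0: [3]
Peg 1: [2, 1]
Peg 2: []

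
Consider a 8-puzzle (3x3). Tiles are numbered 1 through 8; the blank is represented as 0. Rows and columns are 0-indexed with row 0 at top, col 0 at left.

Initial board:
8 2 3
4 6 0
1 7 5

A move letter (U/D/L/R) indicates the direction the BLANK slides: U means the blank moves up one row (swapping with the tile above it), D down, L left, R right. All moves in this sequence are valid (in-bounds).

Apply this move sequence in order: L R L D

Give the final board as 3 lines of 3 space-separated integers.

After move 1 (L):
8 2 3
4 0 6
1 7 5

After move 2 (R):
8 2 3
4 6 0
1 7 5

After move 3 (L):
8 2 3
4 0 6
1 7 5

After move 4 (D):
8 2 3
4 7 6
1 0 5

Answer: 8 2 3
4 7 6
1 0 5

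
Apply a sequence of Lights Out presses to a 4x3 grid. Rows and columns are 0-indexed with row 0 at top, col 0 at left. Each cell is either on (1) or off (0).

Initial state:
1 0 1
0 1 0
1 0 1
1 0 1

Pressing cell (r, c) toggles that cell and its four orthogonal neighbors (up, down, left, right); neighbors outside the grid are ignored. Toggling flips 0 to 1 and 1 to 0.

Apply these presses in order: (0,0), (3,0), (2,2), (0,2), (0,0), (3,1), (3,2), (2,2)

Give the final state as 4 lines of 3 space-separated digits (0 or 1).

Answer: 1 1 0
0 1 1
0 1 0
1 1 1

Derivation:
After press 1 at (0,0):
0 1 1
1 1 0
1 0 1
1 0 1

After press 2 at (3,0):
0 1 1
1 1 0
0 0 1
0 1 1

After press 3 at (2,2):
0 1 1
1 1 1
0 1 0
0 1 0

After press 4 at (0,2):
0 0 0
1 1 0
0 1 0
0 1 0

After press 5 at (0,0):
1 1 0
0 1 0
0 1 0
0 1 0

After press 6 at (3,1):
1 1 0
0 1 0
0 0 0
1 0 1

After press 7 at (3,2):
1 1 0
0 1 0
0 0 1
1 1 0

After press 8 at (2,2):
1 1 0
0 1 1
0 1 0
1 1 1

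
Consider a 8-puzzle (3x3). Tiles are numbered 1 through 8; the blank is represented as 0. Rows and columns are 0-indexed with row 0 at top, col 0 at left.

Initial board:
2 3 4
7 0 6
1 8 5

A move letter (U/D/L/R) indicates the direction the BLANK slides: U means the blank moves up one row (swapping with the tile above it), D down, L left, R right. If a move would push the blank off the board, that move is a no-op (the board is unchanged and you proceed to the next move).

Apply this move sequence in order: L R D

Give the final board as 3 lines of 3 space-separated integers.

After move 1 (L):
2 3 4
0 7 6
1 8 5

After move 2 (R):
2 3 4
7 0 6
1 8 5

After move 3 (D):
2 3 4
7 8 6
1 0 5

Answer: 2 3 4
7 8 6
1 0 5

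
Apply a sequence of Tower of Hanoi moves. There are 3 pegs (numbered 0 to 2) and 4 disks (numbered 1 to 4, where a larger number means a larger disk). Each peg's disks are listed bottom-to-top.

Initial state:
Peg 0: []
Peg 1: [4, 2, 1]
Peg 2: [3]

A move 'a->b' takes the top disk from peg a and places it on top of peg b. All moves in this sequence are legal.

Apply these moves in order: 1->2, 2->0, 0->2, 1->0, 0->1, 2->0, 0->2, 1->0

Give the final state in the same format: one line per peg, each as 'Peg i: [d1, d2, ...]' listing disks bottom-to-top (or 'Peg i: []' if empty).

Answer: Peg 0: [2]
Peg 1: [4]
Peg 2: [3, 1]

Derivation:
After move 1 (1->2):
Peg 0: []
Peg 1: [4, 2]
Peg 2: [3, 1]

After move 2 (2->0):
Peg 0: [1]
Peg 1: [4, 2]
Peg 2: [3]

After move 3 (0->2):
Peg 0: []
Peg 1: [4, 2]
Peg 2: [3, 1]

After move 4 (1->0):
Peg 0: [2]
Peg 1: [4]
Peg 2: [3, 1]

After move 5 (0->1):
Peg 0: []
Peg 1: [4, 2]
Peg 2: [3, 1]

After move 6 (2->0):
Peg 0: [1]
Peg 1: [4, 2]
Peg 2: [3]

After move 7 (0->2):
Peg 0: []
Peg 1: [4, 2]
Peg 2: [3, 1]

After move 8 (1->0):
Peg 0: [2]
Peg 1: [4]
Peg 2: [3, 1]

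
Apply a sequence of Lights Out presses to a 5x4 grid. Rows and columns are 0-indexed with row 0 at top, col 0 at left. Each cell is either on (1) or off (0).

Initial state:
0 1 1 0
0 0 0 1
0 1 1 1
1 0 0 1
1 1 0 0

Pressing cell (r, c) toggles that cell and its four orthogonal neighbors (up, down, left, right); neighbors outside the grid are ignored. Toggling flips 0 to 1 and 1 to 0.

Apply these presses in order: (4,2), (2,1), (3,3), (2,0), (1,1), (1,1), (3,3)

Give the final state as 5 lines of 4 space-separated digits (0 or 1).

After press 1 at (4,2):
0 1 1 0
0 0 0 1
0 1 1 1
1 0 1 1
1 0 1 1

After press 2 at (2,1):
0 1 1 0
0 1 0 1
1 0 0 1
1 1 1 1
1 0 1 1

After press 3 at (3,3):
0 1 1 0
0 1 0 1
1 0 0 0
1 1 0 0
1 0 1 0

After press 4 at (2,0):
0 1 1 0
1 1 0 1
0 1 0 0
0 1 0 0
1 0 1 0

After press 5 at (1,1):
0 0 1 0
0 0 1 1
0 0 0 0
0 1 0 0
1 0 1 0

After press 6 at (1,1):
0 1 1 0
1 1 0 1
0 1 0 0
0 1 0 0
1 0 1 0

After press 7 at (3,3):
0 1 1 0
1 1 0 1
0 1 0 1
0 1 1 1
1 0 1 1

Answer: 0 1 1 0
1 1 0 1
0 1 0 1
0 1 1 1
1 0 1 1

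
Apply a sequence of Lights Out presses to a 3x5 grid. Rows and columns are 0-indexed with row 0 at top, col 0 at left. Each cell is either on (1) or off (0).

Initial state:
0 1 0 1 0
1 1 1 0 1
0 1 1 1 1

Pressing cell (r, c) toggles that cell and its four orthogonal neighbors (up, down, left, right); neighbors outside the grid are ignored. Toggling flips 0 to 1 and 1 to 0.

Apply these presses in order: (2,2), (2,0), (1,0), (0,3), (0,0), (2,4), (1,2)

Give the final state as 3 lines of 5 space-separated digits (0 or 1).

After press 1 at (2,2):
0 1 0 1 0
1 1 0 0 1
0 0 0 0 1

After press 2 at (2,0):
0 1 0 1 0
0 1 0 0 1
1 1 0 0 1

After press 3 at (1,0):
1 1 0 1 0
1 0 0 0 1
0 1 0 0 1

After press 4 at (0,3):
1 1 1 0 1
1 0 0 1 1
0 1 0 0 1

After press 5 at (0,0):
0 0 1 0 1
0 0 0 1 1
0 1 0 0 1

After press 6 at (2,4):
0 0 1 0 1
0 0 0 1 0
0 1 0 1 0

After press 7 at (1,2):
0 0 0 0 1
0 1 1 0 0
0 1 1 1 0

Answer: 0 0 0 0 1
0 1 1 0 0
0 1 1 1 0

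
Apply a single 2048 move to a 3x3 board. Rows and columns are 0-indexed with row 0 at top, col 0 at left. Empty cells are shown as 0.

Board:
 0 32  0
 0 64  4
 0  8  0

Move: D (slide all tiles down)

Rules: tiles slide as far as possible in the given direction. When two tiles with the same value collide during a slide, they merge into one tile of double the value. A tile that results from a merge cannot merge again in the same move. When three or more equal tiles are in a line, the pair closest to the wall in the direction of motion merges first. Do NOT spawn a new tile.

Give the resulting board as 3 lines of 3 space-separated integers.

Answer:  0 32  0
 0 64  0
 0  8  4

Derivation:
Slide down:
col 0: [0, 0, 0] -> [0, 0, 0]
col 1: [32, 64, 8] -> [32, 64, 8]
col 2: [0, 4, 0] -> [0, 0, 4]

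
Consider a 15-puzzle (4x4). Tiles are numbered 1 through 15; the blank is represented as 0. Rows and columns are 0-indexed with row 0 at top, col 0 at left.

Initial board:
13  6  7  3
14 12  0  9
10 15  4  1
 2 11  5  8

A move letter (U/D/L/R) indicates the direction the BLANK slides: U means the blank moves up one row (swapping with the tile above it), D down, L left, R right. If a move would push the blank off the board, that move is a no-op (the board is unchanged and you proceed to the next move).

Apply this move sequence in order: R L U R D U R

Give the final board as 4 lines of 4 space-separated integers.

After move 1 (R):
13  6  7  3
14 12  9  0
10 15  4  1
 2 11  5  8

After move 2 (L):
13  6  7  3
14 12  0  9
10 15  4  1
 2 11  5  8

After move 3 (U):
13  6  0  3
14 12  7  9
10 15  4  1
 2 11  5  8

After move 4 (R):
13  6  3  0
14 12  7  9
10 15  4  1
 2 11  5  8

After move 5 (D):
13  6  3  9
14 12  7  0
10 15  4  1
 2 11  5  8

After move 6 (U):
13  6  3  0
14 12  7  9
10 15  4  1
 2 11  5  8

After move 7 (R):
13  6  3  0
14 12  7  9
10 15  4  1
 2 11  5  8

Answer: 13  6  3  0
14 12  7  9
10 15  4  1
 2 11  5  8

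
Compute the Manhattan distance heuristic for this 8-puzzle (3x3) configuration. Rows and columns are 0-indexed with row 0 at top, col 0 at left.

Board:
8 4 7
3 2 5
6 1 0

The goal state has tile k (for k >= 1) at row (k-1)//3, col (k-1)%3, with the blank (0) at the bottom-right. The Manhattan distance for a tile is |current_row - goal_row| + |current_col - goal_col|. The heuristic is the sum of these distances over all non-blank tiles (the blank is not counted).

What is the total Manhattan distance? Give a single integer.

Answer: 20

Derivation:
Tile 8: (0,0)->(2,1) = 3
Tile 4: (0,1)->(1,0) = 2
Tile 7: (0,2)->(2,0) = 4
Tile 3: (1,0)->(0,2) = 3
Tile 2: (1,1)->(0,1) = 1
Tile 5: (1,2)->(1,1) = 1
Tile 6: (2,0)->(1,2) = 3
Tile 1: (2,1)->(0,0) = 3
Sum: 3 + 2 + 4 + 3 + 1 + 1 + 3 + 3 = 20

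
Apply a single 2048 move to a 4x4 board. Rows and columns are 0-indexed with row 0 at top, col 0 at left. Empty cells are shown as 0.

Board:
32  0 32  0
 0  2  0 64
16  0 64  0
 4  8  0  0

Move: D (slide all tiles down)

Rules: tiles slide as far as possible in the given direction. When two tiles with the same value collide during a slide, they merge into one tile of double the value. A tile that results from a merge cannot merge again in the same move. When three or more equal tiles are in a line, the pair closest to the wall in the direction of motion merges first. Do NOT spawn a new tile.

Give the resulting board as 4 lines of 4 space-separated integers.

Slide down:
col 0: [32, 0, 16, 4] -> [0, 32, 16, 4]
col 1: [0, 2, 0, 8] -> [0, 0, 2, 8]
col 2: [32, 0, 64, 0] -> [0, 0, 32, 64]
col 3: [0, 64, 0, 0] -> [0, 0, 0, 64]

Answer:  0  0  0  0
32  0  0  0
16  2 32  0
 4  8 64 64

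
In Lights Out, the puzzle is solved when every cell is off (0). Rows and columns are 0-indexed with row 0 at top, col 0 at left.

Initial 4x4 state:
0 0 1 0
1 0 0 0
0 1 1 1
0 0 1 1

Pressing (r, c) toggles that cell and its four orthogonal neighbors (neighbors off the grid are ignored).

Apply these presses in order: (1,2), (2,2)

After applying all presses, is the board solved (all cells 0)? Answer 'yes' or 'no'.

After press 1 at (1,2):
0 0 0 0
1 1 1 1
0 1 0 1
0 0 1 1

After press 2 at (2,2):
0 0 0 0
1 1 0 1
0 0 1 0
0 0 0 1

Lights still on: 5

Answer: no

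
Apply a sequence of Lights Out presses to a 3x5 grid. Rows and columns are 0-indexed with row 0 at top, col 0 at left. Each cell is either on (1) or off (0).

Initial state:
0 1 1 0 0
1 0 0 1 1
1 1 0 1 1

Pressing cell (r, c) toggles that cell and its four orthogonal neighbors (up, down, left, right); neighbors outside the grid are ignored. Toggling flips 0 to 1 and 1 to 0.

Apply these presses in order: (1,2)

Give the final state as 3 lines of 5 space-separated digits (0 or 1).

Answer: 0 1 0 0 0
1 1 1 0 1
1 1 1 1 1

Derivation:
After press 1 at (1,2):
0 1 0 0 0
1 1 1 0 1
1 1 1 1 1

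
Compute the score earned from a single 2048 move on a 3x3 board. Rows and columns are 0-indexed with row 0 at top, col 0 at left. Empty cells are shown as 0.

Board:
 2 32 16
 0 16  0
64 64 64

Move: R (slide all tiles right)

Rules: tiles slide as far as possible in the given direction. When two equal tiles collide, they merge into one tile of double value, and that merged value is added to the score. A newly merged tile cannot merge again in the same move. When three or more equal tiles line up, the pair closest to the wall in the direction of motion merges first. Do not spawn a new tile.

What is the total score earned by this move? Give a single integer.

Answer: 128

Derivation:
Slide right:
row 0: [2, 32, 16] -> [2, 32, 16]  score +0 (running 0)
row 1: [0, 16, 0] -> [0, 0, 16]  score +0 (running 0)
row 2: [64, 64, 64] -> [0, 64, 128]  score +128 (running 128)
Board after move:
  2  32  16
  0   0  16
  0  64 128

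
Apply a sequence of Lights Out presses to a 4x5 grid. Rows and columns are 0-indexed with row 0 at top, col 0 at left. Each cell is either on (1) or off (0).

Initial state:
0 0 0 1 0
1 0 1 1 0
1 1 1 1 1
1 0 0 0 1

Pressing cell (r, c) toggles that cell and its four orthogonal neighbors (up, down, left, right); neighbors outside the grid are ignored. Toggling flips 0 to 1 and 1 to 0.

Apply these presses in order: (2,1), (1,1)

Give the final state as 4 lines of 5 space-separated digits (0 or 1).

After press 1 at (2,1):
0 0 0 1 0
1 1 1 1 0
0 0 0 1 1
1 1 0 0 1

After press 2 at (1,1):
0 1 0 1 0
0 0 0 1 0
0 1 0 1 1
1 1 0 0 1

Answer: 0 1 0 1 0
0 0 0 1 0
0 1 0 1 1
1 1 0 0 1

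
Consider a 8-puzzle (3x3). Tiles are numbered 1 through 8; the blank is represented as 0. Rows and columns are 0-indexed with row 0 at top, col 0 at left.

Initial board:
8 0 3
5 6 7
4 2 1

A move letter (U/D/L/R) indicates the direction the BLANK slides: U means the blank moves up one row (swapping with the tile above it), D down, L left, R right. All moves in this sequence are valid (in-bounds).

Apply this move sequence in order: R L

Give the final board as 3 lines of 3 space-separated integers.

After move 1 (R):
8 3 0
5 6 7
4 2 1

After move 2 (L):
8 0 3
5 6 7
4 2 1

Answer: 8 0 3
5 6 7
4 2 1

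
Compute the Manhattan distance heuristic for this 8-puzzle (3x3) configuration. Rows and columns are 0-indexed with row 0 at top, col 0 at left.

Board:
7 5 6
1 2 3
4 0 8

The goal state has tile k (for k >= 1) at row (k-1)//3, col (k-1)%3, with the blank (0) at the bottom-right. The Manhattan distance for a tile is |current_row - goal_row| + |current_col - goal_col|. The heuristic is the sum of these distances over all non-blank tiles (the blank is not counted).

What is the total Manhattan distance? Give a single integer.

Answer: 9

Derivation:
Tile 7: at (0,0), goal (2,0), distance |0-2|+|0-0| = 2
Tile 5: at (0,1), goal (1,1), distance |0-1|+|1-1| = 1
Tile 6: at (0,2), goal (1,2), distance |0-1|+|2-2| = 1
Tile 1: at (1,0), goal (0,0), distance |1-0|+|0-0| = 1
Tile 2: at (1,1), goal (0,1), distance |1-0|+|1-1| = 1
Tile 3: at (1,2), goal (0,2), distance |1-0|+|2-2| = 1
Tile 4: at (2,0), goal (1,0), distance |2-1|+|0-0| = 1
Tile 8: at (2,2), goal (2,1), distance |2-2|+|2-1| = 1
Sum: 2 + 1 + 1 + 1 + 1 + 1 + 1 + 1 = 9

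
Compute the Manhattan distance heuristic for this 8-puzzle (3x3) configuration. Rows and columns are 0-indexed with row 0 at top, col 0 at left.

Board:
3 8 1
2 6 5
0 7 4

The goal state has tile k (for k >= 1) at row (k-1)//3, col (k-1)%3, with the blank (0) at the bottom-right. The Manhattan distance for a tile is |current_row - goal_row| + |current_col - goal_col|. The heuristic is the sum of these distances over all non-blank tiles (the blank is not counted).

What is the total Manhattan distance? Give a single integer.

Answer: 14

Derivation:
Tile 3: at (0,0), goal (0,2), distance |0-0|+|0-2| = 2
Tile 8: at (0,1), goal (2,1), distance |0-2|+|1-1| = 2
Tile 1: at (0,2), goal (0,0), distance |0-0|+|2-0| = 2
Tile 2: at (1,0), goal (0,1), distance |1-0|+|0-1| = 2
Tile 6: at (1,1), goal (1,2), distance |1-1|+|1-2| = 1
Tile 5: at (1,2), goal (1,1), distance |1-1|+|2-1| = 1
Tile 7: at (2,1), goal (2,0), distance |2-2|+|1-0| = 1
Tile 4: at (2,2), goal (1,0), distance |2-1|+|2-0| = 3
Sum: 2 + 2 + 2 + 2 + 1 + 1 + 1 + 3 = 14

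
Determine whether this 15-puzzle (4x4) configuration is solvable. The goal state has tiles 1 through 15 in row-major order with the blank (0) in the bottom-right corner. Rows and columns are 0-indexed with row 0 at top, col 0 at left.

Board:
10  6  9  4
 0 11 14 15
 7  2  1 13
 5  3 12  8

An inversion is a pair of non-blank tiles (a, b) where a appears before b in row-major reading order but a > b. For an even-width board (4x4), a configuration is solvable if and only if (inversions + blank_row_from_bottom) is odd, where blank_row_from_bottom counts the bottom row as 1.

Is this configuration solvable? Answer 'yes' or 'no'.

Answer: no

Derivation:
Inversions: 57
Blank is in row 1 (0-indexed from top), which is row 3 counting from the bottom (bottom = 1).
57 + 3 = 60, which is even, so the puzzle is not solvable.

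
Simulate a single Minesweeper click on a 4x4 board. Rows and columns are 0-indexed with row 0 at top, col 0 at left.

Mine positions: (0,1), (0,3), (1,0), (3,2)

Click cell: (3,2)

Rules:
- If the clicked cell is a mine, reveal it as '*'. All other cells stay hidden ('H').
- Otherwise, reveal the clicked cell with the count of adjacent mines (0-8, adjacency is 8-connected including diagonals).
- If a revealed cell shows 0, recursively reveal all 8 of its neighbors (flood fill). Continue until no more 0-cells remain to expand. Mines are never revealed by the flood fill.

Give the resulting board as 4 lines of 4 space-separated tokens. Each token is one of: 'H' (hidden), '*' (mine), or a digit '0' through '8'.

H H H H
H H H H
H H H H
H H * H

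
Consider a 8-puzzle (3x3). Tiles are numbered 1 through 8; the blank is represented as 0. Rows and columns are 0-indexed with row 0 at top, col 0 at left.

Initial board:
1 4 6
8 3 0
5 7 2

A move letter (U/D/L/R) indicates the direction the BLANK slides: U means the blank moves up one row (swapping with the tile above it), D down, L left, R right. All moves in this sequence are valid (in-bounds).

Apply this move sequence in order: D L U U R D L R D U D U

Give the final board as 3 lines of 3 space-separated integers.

Answer: 1 6 2
8 4 0
5 3 7

Derivation:
After move 1 (D):
1 4 6
8 3 2
5 7 0

After move 2 (L):
1 4 6
8 3 2
5 0 7

After move 3 (U):
1 4 6
8 0 2
5 3 7

After move 4 (U):
1 0 6
8 4 2
5 3 7

After move 5 (R):
1 6 0
8 4 2
5 3 7

After move 6 (D):
1 6 2
8 4 0
5 3 7

After move 7 (L):
1 6 2
8 0 4
5 3 7

After move 8 (R):
1 6 2
8 4 0
5 3 7

After move 9 (D):
1 6 2
8 4 7
5 3 0

After move 10 (U):
1 6 2
8 4 0
5 3 7

After move 11 (D):
1 6 2
8 4 7
5 3 0

After move 12 (U):
1 6 2
8 4 0
5 3 7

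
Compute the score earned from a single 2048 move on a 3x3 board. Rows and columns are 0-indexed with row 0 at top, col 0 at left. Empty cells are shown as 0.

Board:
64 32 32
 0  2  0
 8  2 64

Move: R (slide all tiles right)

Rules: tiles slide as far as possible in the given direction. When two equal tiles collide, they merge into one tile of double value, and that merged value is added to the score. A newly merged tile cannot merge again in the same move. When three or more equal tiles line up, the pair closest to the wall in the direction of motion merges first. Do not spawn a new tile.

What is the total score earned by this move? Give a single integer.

Answer: 64

Derivation:
Slide right:
row 0: [64, 32, 32] -> [0, 64, 64]  score +64 (running 64)
row 1: [0, 2, 0] -> [0, 0, 2]  score +0 (running 64)
row 2: [8, 2, 64] -> [8, 2, 64]  score +0 (running 64)
Board after move:
 0 64 64
 0  0  2
 8  2 64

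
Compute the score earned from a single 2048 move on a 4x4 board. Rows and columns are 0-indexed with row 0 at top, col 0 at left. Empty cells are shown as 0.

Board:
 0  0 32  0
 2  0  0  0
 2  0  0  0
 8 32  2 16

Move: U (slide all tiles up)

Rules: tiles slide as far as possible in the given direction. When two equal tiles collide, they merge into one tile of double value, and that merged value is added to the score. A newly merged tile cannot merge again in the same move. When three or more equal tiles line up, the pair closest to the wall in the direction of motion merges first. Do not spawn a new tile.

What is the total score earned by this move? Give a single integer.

Slide up:
col 0: [0, 2, 2, 8] -> [4, 8, 0, 0]  score +4 (running 4)
col 1: [0, 0, 0, 32] -> [32, 0, 0, 0]  score +0 (running 4)
col 2: [32, 0, 0, 2] -> [32, 2, 0, 0]  score +0 (running 4)
col 3: [0, 0, 0, 16] -> [16, 0, 0, 0]  score +0 (running 4)
Board after move:
 4 32 32 16
 8  0  2  0
 0  0  0  0
 0  0  0  0

Answer: 4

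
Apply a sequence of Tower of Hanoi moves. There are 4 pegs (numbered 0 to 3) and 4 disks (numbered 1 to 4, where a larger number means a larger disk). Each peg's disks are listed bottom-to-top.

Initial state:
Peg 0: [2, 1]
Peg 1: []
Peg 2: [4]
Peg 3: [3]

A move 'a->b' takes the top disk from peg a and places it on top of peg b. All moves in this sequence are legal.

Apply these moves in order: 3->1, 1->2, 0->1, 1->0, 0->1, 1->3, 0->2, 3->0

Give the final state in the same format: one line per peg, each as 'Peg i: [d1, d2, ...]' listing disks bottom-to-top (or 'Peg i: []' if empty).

After move 1 (3->1):
Peg 0: [2, 1]
Peg 1: [3]
Peg 2: [4]
Peg 3: []

After move 2 (1->2):
Peg 0: [2, 1]
Peg 1: []
Peg 2: [4, 3]
Peg 3: []

After move 3 (0->1):
Peg 0: [2]
Peg 1: [1]
Peg 2: [4, 3]
Peg 3: []

After move 4 (1->0):
Peg 0: [2, 1]
Peg 1: []
Peg 2: [4, 3]
Peg 3: []

After move 5 (0->1):
Peg 0: [2]
Peg 1: [1]
Peg 2: [4, 3]
Peg 3: []

After move 6 (1->3):
Peg 0: [2]
Peg 1: []
Peg 2: [4, 3]
Peg 3: [1]

After move 7 (0->2):
Peg 0: []
Peg 1: []
Peg 2: [4, 3, 2]
Peg 3: [1]

After move 8 (3->0):
Peg 0: [1]
Peg 1: []
Peg 2: [4, 3, 2]
Peg 3: []

Answer: Peg 0: [1]
Peg 1: []
Peg 2: [4, 3, 2]
Peg 3: []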